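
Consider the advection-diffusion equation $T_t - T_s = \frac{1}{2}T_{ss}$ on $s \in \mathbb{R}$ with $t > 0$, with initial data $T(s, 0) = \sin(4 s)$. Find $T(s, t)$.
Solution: Change to a moving frame: let $\eta = s + t$, $\sigma = t$ and write $T(s,t) = u(\eta,\sigma)$.
By the chain rule $T_t = u_{\sigma} + u_{\eta}$, $T_s = u_{\eta}$, $T_{ss} = u_{\eta\eta}$.
Then $T_t - T_s = u_{\sigma}$: the advection term cancels and the PDE becomes the heat equation $u_{\sigma} = \frac{1}{2}u_{\eta\eta}$ on $\eta \in \mathbb{R}$.
Initial data: $u(\eta,0) = T(\eta,0) = \sin(4 \eta)$.
On $\eta \in \mathbb{R}$ each mode satisfies $(\sin(n\eta))'' = -n^2 \sin(n\eta)$, so $e^{-n^2\sigma/2} \sin(n\eta)$ solves the heat equation; by superposition $u(\eta,\sigma) = \sum c_n e^{-n^2\sigma/2} \sin(n\eta)$.
Reading off the coefficients: $c_4=1$, so $u(\eta,\sigma) = e^{-8 \sigma} \sin(4 \eta)$.
Substituting back $\eta = s + t$, $\sigma = t$: $T(s,t) = u(s + t, t)$.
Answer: $T(s, t) = e^{-8 t} \sin(4 s + 4 t)$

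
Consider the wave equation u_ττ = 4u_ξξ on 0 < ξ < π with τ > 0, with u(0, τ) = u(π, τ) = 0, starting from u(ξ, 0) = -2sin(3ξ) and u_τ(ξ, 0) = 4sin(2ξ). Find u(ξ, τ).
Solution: Using separation of variables u = X(ξ)T(τ):
Eigenfunctions: sin(nξ), n = 1, 2, 3, ...
General solution: u(ξ, τ) = Σ [A_n cos(2n τ) + B_n sin(2n τ)] sin(nξ)
From u(ξ,0) = -2sin(3ξ): A_3=-2. From u_τ(ξ,0) = 4sin(2ξ), using u_τ(ξ,0) = Σ ω_n B_n sin(nξ) with ω_n = 2n: B_2 = 4/4 = 1.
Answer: u(ξ, τ) = sin(2ξ)sin(4τ) - 2sin(3ξ)cos(6τ)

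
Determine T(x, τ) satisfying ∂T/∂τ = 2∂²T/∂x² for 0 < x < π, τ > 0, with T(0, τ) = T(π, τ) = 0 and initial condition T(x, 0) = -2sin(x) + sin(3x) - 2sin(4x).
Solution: Separating variables: T = Σ c_n exp(-2n²τ) sin(nx). From T(x,0) = -2sin(x) + sin(3x) - 2sin(4x): c_1=-2, c_3=1, c_4=-2.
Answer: T(x, τ) = -2exp(-2τ)sin(x) + exp(-18τ)sin(3x) - 2exp(-32τ)sin(4x)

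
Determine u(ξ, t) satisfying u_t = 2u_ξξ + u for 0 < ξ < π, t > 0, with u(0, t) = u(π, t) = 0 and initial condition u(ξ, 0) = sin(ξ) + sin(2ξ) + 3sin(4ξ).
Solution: Substitute u = exp(t)w, i.e. w = exp(-t)u.
By the product rule, u_t = exp(t)(w_t + w), u_ξξ = exp(t)w_ξξ.
Substituting into the PDE and dividing by exp(t): w_t + w = 2w_ξξ + w.
The lower-order terms cancel, leaving the standard heat equation w_t = 2w_ξξ.
Initial data for w: w(ξ,0) = u(ξ,0) = sin(ξ) + sin(2ξ) + 3sin(4ξ). The boundary conditions carry over: w(0,t) = w(π,t) = 0.
Solve for w:
  Using separation of variables w = X(ξ)T(t):
  Eigenfunctions: sin(nξ), n = 1, 2, 3, ...
  General solution: w(ξ, t) = Σ c_n sin(nξ) exp(-2n² t)
  Matching w(ξ,0) = sin(ξ) + sin(2ξ) + 3sin(4ξ) term by term: c_1=1, c_2=1, c_4=3.
Hence w(ξ,t) = exp(-2t)sin(ξ) + exp(-8t)sin(2ξ) + 3exp(-32t)sin(4ξ).
Transform back: u(ξ,t) = exp(t)w(ξ,t).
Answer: u(ξ, t) = exp(-t)sin(ξ) + exp(-7t)sin(2ξ) + 3exp(-31t)sin(4ξ)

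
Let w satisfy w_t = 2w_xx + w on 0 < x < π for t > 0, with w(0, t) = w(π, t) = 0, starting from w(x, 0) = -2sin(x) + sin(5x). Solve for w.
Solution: Substitute w = exp(t)u.
Then w_t = exp(t)(u_t + u), w_xx = exp(t)u_xx; substituting and dividing by exp(t), the lower-order terms cancel: u_t = 2u_xx (standard heat equation).
Data for u: u(x,0) = w(x,0) = -2sin(x) + sin(5x). The boundary conditions carry over: u(0,t) = u(π,t) = 0.
Separating variables: u = Σ c_n exp(-2n²t) sin(nx). From u(x,0) = -2sin(x) + sin(5x): c_1=-2, c_5=1.
So u(x,t) = -2exp(-2t)sin(x) + exp(-50t)sin(5x), and w(x,t) = exp(t)u(x,t).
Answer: w(x, t) = -2exp(-t)sin(x) + exp(-49t)sin(5x)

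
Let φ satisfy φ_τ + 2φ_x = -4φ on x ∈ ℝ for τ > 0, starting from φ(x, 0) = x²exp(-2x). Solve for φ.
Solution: Substitute φ = exp(-2x)u, i.e. u = exp(2x)φ.
By the product rule, φ_x = exp(-2x)(u_x - 2u), φ_τ = exp(-2x)u_τ.
Substituting into the PDE and dividing by exp(-2x): u_τ + 2(u_x - 2u) = -4u.
The lower-order terms cancel, leaving the standard advection equation u_τ + 2u_x = 0.
Initial data for u: u(x,0) = exp(2x)φ(x,0) = x².
Solve for u:
  By method of characteristics (waves move right with speed 2):
  Along characteristics x - 2τ = const, u is constant, so u(x,τ) = f(x - 2τ) with f = u(·, 0).
Hence u(x,τ) = x² - 4xτ + 4τ².
Transform back: φ(x,τ) = exp(-2x)u(x,τ).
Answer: φ(x, τ) = x²exp(-2x) - 4xτexp(-2x) + 4τ²exp(-2x)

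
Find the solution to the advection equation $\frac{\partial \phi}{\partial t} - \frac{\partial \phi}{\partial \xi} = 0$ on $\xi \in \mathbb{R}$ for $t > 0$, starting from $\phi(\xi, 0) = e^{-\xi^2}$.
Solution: By characteristics ($d\xi/dt = -1$), $\phi(\xi,t) = f(\xi + t)$ with $f = \phi( \cdot , 0)$.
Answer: $\phi(\xi, t) = e^{-(\xi + t)^2}$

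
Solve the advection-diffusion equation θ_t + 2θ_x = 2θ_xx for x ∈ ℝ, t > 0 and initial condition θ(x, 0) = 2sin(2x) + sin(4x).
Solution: Change to a moving frame: let η = x - 2t, σ = t and write θ(x,t) = u(η,σ).
By the chain rule θ_t = u_σ - 2u_η, θ_x = u_η, θ_xx = u_ηη.
Then θ_t + 2θ_x = u_σ: the advection term cancels and the PDE becomes the heat equation u_σ = 2u_ηη on η ∈ ℝ.
Initial data: u(η,0) = θ(η,0) = 2sin(2η) + sin(4η).
On η ∈ ℝ each mode satisfies (sin(nη))″ = -n² sin(nη), so exp(-2n²σ) sin(nη) solves the heat equation; by superposition u(η,σ) = Σ c_n exp(-2n²σ) sin(nη).
Reading off the coefficients: c_2=2, c_4=1, so u(η,σ) = 2exp(-8σ)sin(2η) + exp(-32σ)sin(4η).
Substituting back η = x - 2t, σ = t: θ(x,t) = u(x - 2t, t).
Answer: θ(x, t) = -2exp(-8t)sin(4t - 2x) - exp(-32t)sin(8t - 4x)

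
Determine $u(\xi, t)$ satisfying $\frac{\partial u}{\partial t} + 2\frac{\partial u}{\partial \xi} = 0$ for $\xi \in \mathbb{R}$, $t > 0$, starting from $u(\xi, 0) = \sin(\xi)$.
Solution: By characteristics ($d\xi/dt = 2$), $u(\xi,t) = f(\xi - 2t)$ with $f = u( \cdot , 0)$.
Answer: $u(\xi, t) = \sin(\xi - 2 t)$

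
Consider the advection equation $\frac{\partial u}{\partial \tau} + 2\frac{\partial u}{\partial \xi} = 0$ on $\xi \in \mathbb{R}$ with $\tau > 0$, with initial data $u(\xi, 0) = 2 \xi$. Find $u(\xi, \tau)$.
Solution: By method of characteristics (waves move right with speed 2):
Along characteristics $\xi - 2\tau =$ const, $u$ is constant, so $u(\xi,\tau) = f(\xi - 2\tau)$ with $f = u( \cdot , 0)$.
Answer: $u(\xi, \tau) = -4 \tau + 2 \xi$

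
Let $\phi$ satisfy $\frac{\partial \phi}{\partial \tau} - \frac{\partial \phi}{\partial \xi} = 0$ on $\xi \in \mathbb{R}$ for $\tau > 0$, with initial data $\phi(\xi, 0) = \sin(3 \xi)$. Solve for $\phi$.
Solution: By method of characteristics (waves move left with speed 1):
Along characteristics $\xi + \tau =$ const, $\phi$ is constant, so $\phi(\xi,\tau) = f(\xi + \tau)$ with $f = \phi( \cdot , 0)$.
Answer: $\phi(\xi, \tau) = \sin(3 \tau + 3 \xi)$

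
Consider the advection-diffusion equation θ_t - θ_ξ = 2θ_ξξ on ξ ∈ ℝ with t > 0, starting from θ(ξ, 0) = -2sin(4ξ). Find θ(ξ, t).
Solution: Change to a moving frame: let η = ξ + t, σ = t and write θ(ξ,t) = u(η,σ).
By the chain rule θ_t = u_σ + u_η, θ_ξ = u_η, θ_ξξ = u_ηη.
Then θ_t - θ_ξ = u_σ: the advection term cancels and the PDE becomes the heat equation u_σ = 2u_ηη on η ∈ ℝ.
Initial data: u(η,0) = θ(η,0) = -2sin(4η).
On η ∈ ℝ each mode satisfies (sin(nη))″ = -n² sin(nη), so exp(-2n²σ) sin(nη) solves the heat equation; by superposition u(η,σ) = Σ c_n exp(-2n²σ) sin(nη).
Reading off the coefficients: c_4=-2, so u(η,σ) = -2exp(-32σ)sin(4η).
Substituting back η = ξ + t, σ = t: θ(ξ,t) = u(ξ + t, t).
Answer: θ(ξ, t) = -2exp(-32t)sin(4t + 4ξ)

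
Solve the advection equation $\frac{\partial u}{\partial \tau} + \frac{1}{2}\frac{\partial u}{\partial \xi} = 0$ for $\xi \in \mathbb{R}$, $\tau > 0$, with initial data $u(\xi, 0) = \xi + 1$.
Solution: By characteristics ($d\xi/d\tau = 1/2$), $u(\xi,\tau) = f(\xi - \frac{1}{2}\tau)$ with $f = u( \cdot , 0)$.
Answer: $u(\xi, \tau) = -\frac{1}{2} \tau + \xi + 1$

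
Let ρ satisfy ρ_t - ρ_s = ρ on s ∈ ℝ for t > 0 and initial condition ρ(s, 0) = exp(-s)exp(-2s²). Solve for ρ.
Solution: Substitute ρ = exp(-s)u.
Then ρ_s = exp(-s)(u_s - u), ρ_t = exp(-s)u_t; substituting and dividing by exp(-s), the lower-order terms cancel: u_t - u_s = 0 (standard advection equation).
Data for u: u(s,0) = exp(s)ρ(s,0) = exp(-2s²).
By characteristics (ds/dt = -1), u(s,t) = f(s + t) with f = u(·, 0).
So u(s,t) = exp(-2(s + t)²), and ρ(s,t) = exp(-s)u(s,t).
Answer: ρ(s, t) = exp(-s)exp(-2(s + t)²)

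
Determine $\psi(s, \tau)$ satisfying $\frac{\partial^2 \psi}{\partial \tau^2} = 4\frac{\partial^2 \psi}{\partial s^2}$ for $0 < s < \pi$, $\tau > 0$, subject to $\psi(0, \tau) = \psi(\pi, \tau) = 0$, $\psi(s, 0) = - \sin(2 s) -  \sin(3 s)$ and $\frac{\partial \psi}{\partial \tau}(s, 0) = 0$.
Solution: Using separation of variables $\psi = X(s)T(\tau)$:
Eigenfunctions: $\sin(ns)$, $n = 1, 2, 3, \ldots$
General solution: $\psi(s, \tau) = \sum [A_n \cos(2n \tau) + B_n \sin(2n \tau)] \sin(ns)$
From $\psi(s,0) = - \sin(2 s) - \sin(3 s)$: $A_2=-1, A_3=-1$. From $\psi_{\tau}(s,0) = 0$: all $B_n = 0$.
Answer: $\psi(s, \tau) = - \sin(2 s) \cos(4 \tau) -  \sin(3 s) \cos(6 \tau)$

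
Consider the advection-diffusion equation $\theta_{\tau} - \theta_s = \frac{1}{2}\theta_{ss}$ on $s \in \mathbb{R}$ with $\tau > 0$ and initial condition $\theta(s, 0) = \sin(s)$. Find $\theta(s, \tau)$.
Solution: Change to a moving frame: let $\eta = s + \tau$, $\sigma = \tau$ and write $\theta(s,\tau) = u(\eta,\sigma)$.
By the chain rule $\theta_{\tau} = u_{\sigma} + u_{\eta}$, $\theta_s = u_{\eta}$, $\theta_{ss} = u_{\eta\eta}$.
Then $\theta_{\tau} - \theta_s = u_{\sigma}$: the advection term cancels and the PDE becomes the heat equation $u_{\sigma} = \frac{1}{2}u_{\eta\eta}$ on $\eta \in \mathbb{R}$.
Initial data: $u(\eta,0) = \theta(\eta,0) = \sin(\eta)$.
On $\eta \in \mathbb{R}$ each mode satisfies $(\sin(n\eta))'' = -n^2 \sin(n\eta)$, so $e^{-n^2\sigma/2} \sin(n\eta)$ solves the heat equation; by superposition $u(\eta,\sigma) = \sum c_n e^{-n^2\sigma/2} \sin(n\eta)$.
Reading off the coefficients: $c_1=1$, so $u(\eta,\sigma) = e^{-\sigma/2} \sin(\eta)$.
Substituting back $\eta = s + \tau$, $\sigma = \tau$: $\theta(s,\tau) = u(s + \tau, \tau)$.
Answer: $\theta(s, \tau) = e^{-\tau/2} \sin(\tau + s)$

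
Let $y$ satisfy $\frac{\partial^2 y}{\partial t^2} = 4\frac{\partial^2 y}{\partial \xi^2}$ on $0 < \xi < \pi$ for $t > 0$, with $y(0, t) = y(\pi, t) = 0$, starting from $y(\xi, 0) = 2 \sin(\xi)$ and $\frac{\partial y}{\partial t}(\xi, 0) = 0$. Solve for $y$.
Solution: Using separation of variables $y = X(\xi)T(t)$:
Eigenfunctions: $\sin(n\xi)$, $n = 1, 2, 3, \ldots$
General solution: $y(\xi, t) = \sum [A_n \cos(2n t) + B_n \sin(2n t)] \sin(n\xi)$
From $y(\xi,0) = 2 \sin(\xi)$: $A_1=2$. From $y_t(\xi,0) = 0$: all $B_n = 0$.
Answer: $y(\xi, t) = 2 \sin(\xi) \cos(2 t)$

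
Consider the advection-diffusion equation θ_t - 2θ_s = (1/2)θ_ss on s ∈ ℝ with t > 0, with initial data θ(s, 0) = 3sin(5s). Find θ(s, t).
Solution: Moving frame: η = s + 2t, σ = t, θ = u(η,σ), so θ_t = u_σ + 2u_η and θ_ss = u_ηη.
Hence θ_t - 2θ_s = u_σ and the PDE becomes the heat equation u_σ = (1/2)u_ηη on η ∈ ℝ.
Initial data: u(η,0) = θ(η,0) = 3sin(5η). Each mode sin(nη) decays as exp(-n²σ/2) on ℝ, so u(η,σ) = Σ c_n exp(-n²σ/2) sin(nη) with c_5=3: u(η,σ) = 3exp(-25σ/2)sin(5η).
Substituting back: θ(s,t) = u(s + 2t, t).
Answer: θ(s, t) = 3exp(-25t/2)sin(5s + 10t)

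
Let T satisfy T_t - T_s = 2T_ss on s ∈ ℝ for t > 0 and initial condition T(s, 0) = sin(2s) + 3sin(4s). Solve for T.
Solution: Change to a moving frame: let η = s + t, σ = t and write T(s,t) = u(η,σ).
By the chain rule T_t = u_σ + u_η, T_s = u_η, T_ss = u_ηη.
Then T_t - T_s = u_σ: the advection term cancels and the PDE becomes the heat equation u_σ = 2u_ηη on η ∈ ℝ.
Initial data: u(η,0) = T(η,0) = sin(2η) + 3sin(4η).
On η ∈ ℝ each mode satisfies (sin(nη))″ = -n² sin(nη), so exp(-2n²σ) sin(nη) solves the heat equation; by superposition u(η,σ) = Σ c_n exp(-2n²σ) sin(nη).
Reading off the coefficients: c_2=1, c_4=3, so u(η,σ) = exp(-8σ)sin(2η) + 3exp(-32σ)sin(4η).
Substituting back η = s + t, σ = t: T(s,t) = u(s + t, t).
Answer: T(s, t) = exp(-8t)sin(2s + 2t) + 3exp(-32t)sin(4s + 4t)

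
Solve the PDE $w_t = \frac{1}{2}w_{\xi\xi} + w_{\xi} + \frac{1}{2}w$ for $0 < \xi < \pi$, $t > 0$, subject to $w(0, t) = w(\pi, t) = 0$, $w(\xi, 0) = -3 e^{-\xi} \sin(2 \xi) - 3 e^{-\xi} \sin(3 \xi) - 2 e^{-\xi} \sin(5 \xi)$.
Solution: Substitute $w = e^{-\xi}u$, i.e. $u = e^{\xi}w$.
By the product rule, $w_{\xi} = e^{-\xi}(u_{\xi} - u)$, $w_{\xi\xi} = e^{-\xi}(u_{\xi\xi} - 2u_{\xi} + u)$, $w_t = e^{-\xi}u_t$.
Substituting into the PDE and dividing by $e^{-\xi}$: $u_t = \frac{1}{2}(u_{\xi\xi} - 2u_{\xi} + u) + (u_{\xi} - u) + \frac{1}{2}u$.
The lower-order terms cancel, leaving the standard heat equation $u_t = \frac{1}{2}u_{\xi\xi}$.
Initial data for $u$: $u(\xi,0) = e^{\xi}w(\xi,0) = -3 \sin(2 \xi) - 3 \sin(3 \xi) - 2 \sin(5 \xi)$. The boundary conditions carry over: $u(0,t) = u(\pi,t) = 0$.
Solve for $u$:
  Using separation of variables $u = X(\xi)T(t)$:
  Eigenfunctions: $\sin(n\xi)$, $n = 1, 2, 3, \ldots$
  General solution: $u(\xi, t) = \sum c_n \sin(n\xi) e^{-n^2 t/2}$
  Matching $u(\xi,0) = -3 \sin(2 \xi) - 3 \sin(3 \xi) - 2 \sin(5 \xi)$ term by term: $c_2=-3, c_3=-3, c_5=-2$.
Hence $u(\xi,t) = -3 e^{-2 t} \sin(2 \xi) - 3 e^{-9 t/2} \sin(3 \xi) - 2 e^{-25 t/2} \sin(5 \xi)$.
Transform back: $w(\xi,t) = e^{-\xi}u(\xi,t)$.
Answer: $w(\xi, t) = -3 e^{-\xi} e^{-2 t} \sin(2 \xi) - 3 e^{-\xi} e^{-9 t/2} \sin(3 \xi) - 2 e^{-\xi} e^{-25 t/2} \sin(5 \xi)$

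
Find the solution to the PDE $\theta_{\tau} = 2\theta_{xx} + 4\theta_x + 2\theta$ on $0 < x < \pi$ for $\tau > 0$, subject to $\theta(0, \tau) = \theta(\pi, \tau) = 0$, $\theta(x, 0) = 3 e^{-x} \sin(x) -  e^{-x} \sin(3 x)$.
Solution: Substitute $\theta = e^{-x}u$, i.e. $u = e^{x}\theta$.
By the product rule, $\theta_x = e^{-x}(u_x - u)$, $\theta_{xx} = e^{-x}(u_{xx} - 2u_x + u)$, $\theta_{\tau} = e^{-x}u_{\tau}$.
Substituting into the PDE and dividing by $e^{-x}$: $u_{\tau} = 2(u_{xx} - 2u_x + u) + 4(u_x - u) + 2u$.
The lower-order terms cancel, leaving the standard heat equation $u_{\tau} = 2u_{xx}$.
Initial data for $u$: $u(x,0) = e^{x}\theta(x,0) = 3 \sin(x) - \sin(3 x)$. The boundary conditions carry over: $u(0,\tau) = u(\pi,\tau) = 0$.
Solve for $u$:
  Using separation of variables $u = X(x)G(\tau)$:
  Eigenfunctions: $\sin(nx)$, $n = 1, 2, 3, \ldots$
  General solution: $u(x, \tau) = \sum c_n \sin(nx) e^{-2n^2 \tau}$
  Matching $u(x,0) = 3 \sin(x) - \sin(3 x)$ term by term: $c_1=3, c_3=-1$.
Hence $u(x,\tau) = 3 e^{-2 \tau} \sin(x) - e^{-18 \tau} \sin(3 x)$.
Transform back: $\theta(x,\tau) = e^{-x}u(x,\tau)$.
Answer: $\theta(x, \tau) = 3 e^{-2 \tau} e^{-x} \sin(x) -  e^{-18 \tau} e^{-x} \sin(3 x)$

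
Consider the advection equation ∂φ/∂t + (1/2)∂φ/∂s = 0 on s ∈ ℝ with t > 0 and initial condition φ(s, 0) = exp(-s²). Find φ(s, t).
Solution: By method of characteristics (waves move right with speed 1/2):
Along characteristics s - (1/2)t = const, φ is constant, so φ(s,t) = f(s - (1/2)t) with f = φ(·, 0).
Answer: φ(s, t) = exp(-(s - t/2)²)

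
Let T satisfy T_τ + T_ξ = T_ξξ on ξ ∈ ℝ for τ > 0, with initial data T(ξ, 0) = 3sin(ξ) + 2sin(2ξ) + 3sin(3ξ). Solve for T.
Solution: Change to a moving frame: let η = ξ - τ, σ = τ and write T(ξ,τ) = u(η,σ).
By the chain rule T_τ = u_σ - u_η, T_ξ = u_η, T_ξξ = u_ηη.
Then T_τ + T_ξ = u_σ: the advection term cancels and the PDE becomes the heat equation u_σ = u_ηη on η ∈ ℝ.
Initial data: u(η,0) = T(η,0) = 3sin(η) + 2sin(2η) + 3sin(3η).
On η ∈ ℝ each mode satisfies (sin(nη))″ = -n² sin(nη), so exp(-n²σ) sin(nη) solves the heat equation; by superposition u(η,σ) = Σ c_n exp(-n²σ) sin(nη).
Reading off the coefficients: c_1=3, c_2=2, c_3=3, so u(η,σ) = 3exp(-σ)sin(η) + 2exp(-4σ)sin(2η) + 3exp(-9σ)sin(3η).
Substituting back η = ξ - τ, σ = τ: T(ξ,τ) = u(ξ - τ, τ).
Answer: T(ξ, τ) = 3exp(-τ)sin(ξ - τ) + 2exp(-4τ)sin(2ξ - 2τ) + 3exp(-9τ)sin(3ξ - 3τ)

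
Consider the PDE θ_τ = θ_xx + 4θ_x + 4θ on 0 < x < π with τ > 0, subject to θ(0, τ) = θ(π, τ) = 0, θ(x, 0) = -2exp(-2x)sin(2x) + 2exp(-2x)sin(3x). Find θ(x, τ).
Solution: Substitute θ = exp(-2x)u.
Then θ_x = exp(-2x)(u_x - 2u), θ_xx = exp(-2x)(u_xx - 4u_x + 4u), θ_τ = exp(-2x)u_τ; substituting and dividing by exp(-2x), the lower-order terms cancel: u_τ = u_xx (standard heat equation).
Data for u: u(x,0) = exp(2x)θ(x,0) = -2sin(2x) + 2sin(3x). The boundary conditions carry over: u(0,τ) = u(π,τ) = 0.
Separating variables: u = Σ c_n exp(-n²τ) sin(nx). From u(x,0) = -2sin(2x) + 2sin(3x): c_2=-2, c_3=2.
So u(x,τ) = -2exp(-4τ)sin(2x) + 2exp(-9τ)sin(3x), and θ(x,τ) = exp(-2x)u(x,τ).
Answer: θ(x, τ) = -2exp(-2x)exp(-4τ)sin(2x) + 2exp(-2x)exp(-9τ)sin(3x)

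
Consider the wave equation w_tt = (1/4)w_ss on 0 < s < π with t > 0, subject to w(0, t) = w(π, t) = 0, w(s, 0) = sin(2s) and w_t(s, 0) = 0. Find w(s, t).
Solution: Separating variables: w = Σ [A_n cos(ω_n t) + B_n sin(ω_n t)] sin(ns), ω_n = n/2. From ICs: A_2=1.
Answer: w(s, t) = sin(2s)cos(t)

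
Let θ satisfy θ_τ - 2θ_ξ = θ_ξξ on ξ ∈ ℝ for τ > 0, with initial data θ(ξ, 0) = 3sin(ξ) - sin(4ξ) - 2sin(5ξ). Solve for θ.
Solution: Change to a moving frame: let η = ξ + 2τ, σ = τ and write θ(ξ,τ) = u(η,σ).
By the chain rule θ_τ = u_σ + 2u_η, θ_ξ = u_η, θ_ξξ = u_ηη.
Then θ_τ - 2θ_ξ = u_σ: the advection term cancels and the PDE becomes the heat equation u_σ = u_ηη on η ∈ ℝ.
Initial data: u(η,0) = θ(η,0) = 3sin(η) - sin(4η) - 2sin(5η).
On η ∈ ℝ each mode satisfies (sin(nη))″ = -n² sin(nη), so exp(-n²σ) sin(nη) solves the heat equation; by superposition u(η,σ) = Σ c_n exp(-n²σ) sin(nη).
Reading off the coefficients: c_1=3, c_4=-1, c_5=-2, so u(η,σ) = 3exp(-σ)sin(η) - exp(-16σ)sin(4η) - 2exp(-25σ)sin(5η).
Substituting back η = ξ + 2τ, σ = τ: θ(ξ,τ) = u(ξ + 2τ, τ).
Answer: θ(ξ, τ) = 3exp(-τ)sin(ξ + 2τ) - exp(-16τ)sin(4ξ + 8τ) - 2exp(-25τ)sin(5ξ + 10τ)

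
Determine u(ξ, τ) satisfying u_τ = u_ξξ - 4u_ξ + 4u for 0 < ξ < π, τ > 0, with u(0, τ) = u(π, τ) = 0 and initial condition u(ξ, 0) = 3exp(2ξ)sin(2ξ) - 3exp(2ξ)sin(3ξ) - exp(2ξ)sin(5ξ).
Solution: Substitute u = exp(2ξ)w.
Then u_ξ = exp(2ξ)(w_ξ + 2w), u_ξξ = exp(2ξ)(w_ξξ + 4w_ξ + 4w), u_τ = exp(2ξ)w_τ; substituting and dividing by exp(2ξ), the lower-order terms cancel: w_τ = w_ξξ (standard heat equation).
Data for w: w(ξ,0) = exp(-2ξ)u(ξ,0) = 3sin(2ξ) - 3sin(3ξ) - sin(5ξ). The boundary conditions carry over: w(0,τ) = w(π,τ) = 0.
Separating variables: w = Σ c_n exp(-n²τ) sin(nξ). From w(ξ,0) = 3sin(2ξ) - 3sin(3ξ) - sin(5ξ): c_2=3, c_3=-3, c_5=-1.
So w(ξ,τ) = 3exp(-4τ)sin(2ξ) - 3exp(-9τ)sin(3ξ) - exp(-25τ)sin(5ξ), and u(ξ,τ) = exp(2ξ)w(ξ,τ).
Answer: u(ξ, τ) = 3exp(2ξ)exp(-4τ)sin(2ξ) - 3exp(2ξ)exp(-9τ)sin(3ξ) - exp(2ξ)exp(-25τ)sin(5ξ)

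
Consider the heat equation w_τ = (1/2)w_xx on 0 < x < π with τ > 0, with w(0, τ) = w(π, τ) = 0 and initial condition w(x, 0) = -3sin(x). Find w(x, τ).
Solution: Using separation of variables w = X(x)T(τ):
Eigenfunctions: sin(nx), n = 1, 2, 3, ...
General solution: w(x, τ) = Σ c_n sin(nx) exp(-n² τ/2)
Matching w(x,0) = -3sin(x) term by term: c_1=-3.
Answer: w(x, τ) = -3exp(-τ/2)sin(x)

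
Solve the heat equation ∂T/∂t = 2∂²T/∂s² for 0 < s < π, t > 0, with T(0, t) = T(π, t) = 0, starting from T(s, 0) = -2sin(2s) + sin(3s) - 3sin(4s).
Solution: Separating variables: T = Σ c_n exp(-2n²t) sin(ns). From T(s,0) = -2sin(2s) + sin(3s) - 3sin(4s): c_2=-2, c_3=1, c_4=-3.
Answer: T(s, t) = -2exp(-8t)sin(2s) + exp(-18t)sin(3s) - 3exp(-32t)sin(4s)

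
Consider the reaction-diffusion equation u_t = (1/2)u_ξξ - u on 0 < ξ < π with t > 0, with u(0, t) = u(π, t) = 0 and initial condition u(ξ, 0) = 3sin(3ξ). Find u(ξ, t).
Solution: Substitute u = exp(-t)w.
Then u_t = exp(-t)(w_t - w), u_ξξ = exp(-t)w_ξξ; substituting and dividing by exp(-t), the lower-order terms cancel: w_t = (1/2)w_ξξ (standard heat equation).
Data for w: w(ξ,0) = u(ξ,0) = 3sin(3ξ). The boundary conditions carry over: w(0,t) = w(π,t) = 0.
Separating variables: w = Σ c_n exp(-n²t/2) sin(nξ). From w(ξ,0) = 3sin(3ξ): c_3=3.
So w(ξ,t) = 3exp(-9t/2)sin(3ξ), and u(ξ,t) = exp(-t)w(ξ,t).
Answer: u(ξ, t) = 3exp(-11t/2)sin(3ξ)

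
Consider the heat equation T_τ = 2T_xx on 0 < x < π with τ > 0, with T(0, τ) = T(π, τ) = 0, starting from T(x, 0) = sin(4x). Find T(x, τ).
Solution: Using separation of variables T = X(x)G(τ):
Eigenfunctions: sin(nx), n = 1, 2, 3, ...
General solution: T(x, τ) = Σ c_n sin(nx) exp(-2n² τ)
Matching T(x,0) = sin(4x) term by term: c_4=1.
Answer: T(x, τ) = exp(-32τ)sin(4x)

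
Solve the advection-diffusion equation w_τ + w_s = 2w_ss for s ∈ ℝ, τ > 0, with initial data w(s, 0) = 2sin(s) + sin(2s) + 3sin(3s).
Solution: Change to a moving frame: let η = s - τ, σ = τ and write w(s,τ) = u(η,σ).
By the chain rule w_τ = u_σ - u_η, w_s = u_η, w_ss = u_ηη.
Then w_τ + w_s = u_σ: the advection term cancels and the PDE becomes the heat equation u_σ = 2u_ηη on η ∈ ℝ.
Initial data: u(η,0) = w(η,0) = 2sin(η) + sin(2η) + 3sin(3η).
On η ∈ ℝ each mode satisfies (sin(nη))″ = -n² sin(nη), so exp(-2n²σ) sin(nη) solves the heat equation; by superposition u(η,σ) = Σ c_n exp(-2n²σ) sin(nη).
Reading off the coefficients: c_1=2, c_2=1, c_3=3, so u(η,σ) = 2exp(-2σ)sin(η) + exp(-8σ)sin(2η) + 3exp(-18σ)sin(3η).
Substituting back η = s - τ, σ = τ: w(s,τ) = u(s - τ, τ).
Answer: w(s, τ) = 2exp(-2τ)sin(s - τ) + exp(-8τ)sin(2s - 2τ) + 3exp(-18τ)sin(3s - 3τ)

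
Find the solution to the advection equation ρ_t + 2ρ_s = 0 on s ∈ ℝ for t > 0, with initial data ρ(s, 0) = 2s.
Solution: By method of characteristics (waves move right with speed 2):
Along characteristics s - 2t = const, ρ is constant, so ρ(s,t) = f(s - 2t) with f = ρ(·, 0).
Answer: ρ(s, t) = 2s - 4t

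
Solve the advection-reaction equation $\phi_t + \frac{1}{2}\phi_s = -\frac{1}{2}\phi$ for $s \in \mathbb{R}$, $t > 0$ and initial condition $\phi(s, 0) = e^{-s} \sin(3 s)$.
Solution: Substitute $\phi = e^{-s}u$.
Then $\phi_s = e^{-s}(u_s - u)$, $\phi_t = e^{-s}u_t$; substituting and dividing by $e^{-s}$, the lower-order terms cancel: $u_t + \frac{1}{2}u_s = 0$ (standard advection equation).
Data for $u$: $u(s,0) = e^{s}\phi(s,0) = \sin(3 s)$.
By characteristics ($ds/dt = 1/2$), $u(s,t) = f(s - \frac{1}{2}t)$ with $f = u( \cdot , 0)$.
So $u(s,t) = \sin(3 s - 3 t/2)$, and $\phi(s,t) = e^{-s}u(s,t)$.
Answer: $\phi(s, t) = e^{-s} \sin(3 s - 3 t/2)$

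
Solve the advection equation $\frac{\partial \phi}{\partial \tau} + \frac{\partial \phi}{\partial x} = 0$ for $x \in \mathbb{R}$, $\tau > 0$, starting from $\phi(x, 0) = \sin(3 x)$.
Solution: By method of characteristics (waves move right with speed 1):
Along characteristics $x - \tau =$ const, $\phi$ is constant, so $\phi(x,\tau) = f(x - \tau)$ with $f = \phi( \cdot , 0)$.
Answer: $\phi(x, \tau) = - \sin(3 \tau - 3 x)$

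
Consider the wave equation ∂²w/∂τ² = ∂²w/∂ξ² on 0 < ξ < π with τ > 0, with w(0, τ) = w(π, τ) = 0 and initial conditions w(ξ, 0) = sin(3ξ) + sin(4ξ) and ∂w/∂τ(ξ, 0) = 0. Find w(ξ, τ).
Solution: Separating variables: w = Σ [A_n cos(ω_n τ) + B_n sin(ω_n τ)] sin(nξ), ω_n = n. From ICs: A_3=1, A_4=1.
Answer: w(ξ, τ) = sin(3ξ)cos(3τ) + sin(4ξ)cos(4τ)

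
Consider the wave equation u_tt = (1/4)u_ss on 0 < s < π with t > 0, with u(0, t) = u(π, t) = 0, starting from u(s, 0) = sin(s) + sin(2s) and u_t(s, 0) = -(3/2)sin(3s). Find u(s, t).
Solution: Separating variables: u = Σ [A_n cos(ω_n t) + B_n sin(ω_n t)] sin(ns), ω_n = n/2. From ICs (B_n = velocity coefficient / ω_n): A_1=1, A_2=1, B_3=-1.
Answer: u(s, t) = sin(s)cos(t/2) + sin(2s)cos(t) - sin(3s)sin(3t/2)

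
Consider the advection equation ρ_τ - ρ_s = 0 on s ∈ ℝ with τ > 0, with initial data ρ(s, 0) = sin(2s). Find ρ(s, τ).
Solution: By method of characteristics (waves move left with speed 1):
Along characteristics s + τ = const, ρ is constant, so ρ(s,τ) = f(s + τ) with f = ρ(·, 0).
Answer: ρ(s, τ) = sin(2s + 2τ)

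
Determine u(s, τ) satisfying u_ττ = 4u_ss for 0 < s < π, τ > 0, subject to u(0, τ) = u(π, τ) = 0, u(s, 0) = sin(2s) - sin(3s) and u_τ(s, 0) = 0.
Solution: Separating variables: u = Σ [A_n cos(ω_n τ) + B_n sin(ω_n τ)] sin(ns), ω_n = 2n. From ICs: A_2=1, A_3=-1.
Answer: u(s, τ) = sin(2s)cos(4τ) - sin(3s)cos(6τ)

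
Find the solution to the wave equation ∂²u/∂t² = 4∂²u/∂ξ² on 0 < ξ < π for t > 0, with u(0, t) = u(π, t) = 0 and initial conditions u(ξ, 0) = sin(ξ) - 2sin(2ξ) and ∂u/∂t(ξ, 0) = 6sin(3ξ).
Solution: Using separation of variables u = X(ξ)T(t):
Eigenfunctions: sin(nξ), n = 1, 2, 3, ...
General solution: u(ξ, t) = Σ [A_n cos(2n t) + B_n sin(2n t)] sin(nξ)
From u(ξ,0) = sin(ξ) - 2sin(2ξ): A_1=1, A_2=-2. From u_t(ξ,0) = 6sin(3ξ), using u_t(ξ,0) = Σ ω_n B_n sin(nξ) with ω_n = 2n: B_3 = 6/6 = 1.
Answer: u(ξ, t) = sin(6t)sin(3ξ) + sin(ξ)cos(2t) - 2sin(2ξ)cos(4t)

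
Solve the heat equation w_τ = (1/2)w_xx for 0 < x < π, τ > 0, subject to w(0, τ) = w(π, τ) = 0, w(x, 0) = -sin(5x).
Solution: Using separation of variables w = X(x)T(τ):
Eigenfunctions: sin(nx), n = 1, 2, 3, ...
General solution: w(x, τ) = Σ c_n sin(nx) exp(-n² τ/2)
Matching w(x,0) = -sin(5x) term by term: c_5=-1.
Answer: w(x, τ) = -exp(-25τ/2)sin(5x)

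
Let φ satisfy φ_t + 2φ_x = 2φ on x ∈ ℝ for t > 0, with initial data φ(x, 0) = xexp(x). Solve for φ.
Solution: Substitute φ = exp(x)u, i.e. u = exp(-x)φ.
By the product rule, φ_x = exp(x)(u_x + u), φ_t = exp(x)u_t.
Substituting into the PDE and dividing by exp(x): u_t + 2(u_x + u) = 2u.
The lower-order terms cancel, leaving the standard advection equation u_t + 2u_x = 0.
Initial data for u: u(x,0) = exp(-x)φ(x,0) = x.
Solve for u:
  By method of characteristics (waves move right with speed 2):
  Along characteristics x - 2t = const, u is constant, so u(x,t) = f(x - 2t) with f = u(·, 0).
Hence u(x,t) = -2t + x.
Transform back: φ(x,t) = exp(x)u(x,t).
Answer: φ(x, t) = -2texp(x) + xexp(x)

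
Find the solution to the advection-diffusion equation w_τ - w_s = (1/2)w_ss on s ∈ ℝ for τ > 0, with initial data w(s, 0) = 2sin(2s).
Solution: Change to a moving frame: let η = s + τ, σ = τ and write w(s,τ) = u(η,σ).
By the chain rule w_τ = u_σ + u_η, w_s = u_η, w_ss = u_ηη.
Then w_τ - w_s = u_σ: the advection term cancels and the PDE becomes the heat equation u_σ = (1/2)u_ηη on η ∈ ℝ.
Initial data: u(η,0) = w(η,0) = 2sin(2η).
On η ∈ ℝ each mode satisfies (sin(nη))″ = -n² sin(nη), so exp(-n²σ/2) sin(nη) solves the heat equation; by superposition u(η,σ) = Σ c_n exp(-n²σ/2) sin(nη).
Reading off the coefficients: c_2=2, so u(η,σ) = 2exp(-2σ)sin(2η).
Substituting back η = s + τ, σ = τ: w(s,τ) = u(s + τ, τ).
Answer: w(s, τ) = 2exp(-2τ)sin(2s + 2τ)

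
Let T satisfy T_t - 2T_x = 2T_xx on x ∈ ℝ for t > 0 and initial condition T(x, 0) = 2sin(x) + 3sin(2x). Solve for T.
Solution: Change to a moving frame: let η = x + 2t, σ = t and write T(x,t) = u(η,σ).
By the chain rule T_t = u_σ + 2u_η, T_x = u_η, T_xx = u_ηη.
Then T_t - 2T_x = u_σ: the advection term cancels and the PDE becomes the heat equation u_σ = 2u_ηη on η ∈ ℝ.
Initial data: u(η,0) = T(η,0) = 2sin(η) + 3sin(2η).
On η ∈ ℝ each mode satisfies (sin(nη))″ = -n² sin(nη), so exp(-2n²σ) sin(nη) solves the heat equation; by superposition u(η,σ) = Σ c_n exp(-2n²σ) sin(nη).
Reading off the coefficients: c_1=2, c_2=3, so u(η,σ) = 2exp(-2σ)sin(η) + 3exp(-8σ)sin(2η).
Substituting back η = x + 2t, σ = t: T(x,t) = u(x + 2t, t).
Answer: T(x, t) = 2exp(-2t)sin(2t + x) + 3exp(-8t)sin(4t + 2x)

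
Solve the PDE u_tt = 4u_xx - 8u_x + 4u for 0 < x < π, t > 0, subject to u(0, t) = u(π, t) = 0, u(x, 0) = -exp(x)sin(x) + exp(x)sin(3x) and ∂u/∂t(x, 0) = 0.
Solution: Substitute u = exp(x)w, i.e. w = exp(-x)u.
By the product rule, u_x = exp(x)(w_x + w), u_xx = exp(x)(w_xx + 2w_x + w), u_tt = exp(x)w_tt.
Substituting into the PDE and dividing by exp(x): w_tt = 4(w_xx + 2w_x + w) - 8(w_x + w) + 4w.
The lower-order terms cancel, leaving the standard wave equation w_tt = 4w_xx.
Initial data for w: w(x,0) = exp(-x)u(x,0) = -sin(x) + sin(3x); w_t(x,0) = exp(-x)u_t(x,0) = 0. The boundary conditions carry over: w(0,t) = w(π,t) = 0.
Solve for w:
  Using separation of variables w = X(x)T(t):
  Eigenfunctions: sin(nx), n = 1, 2, 3, ...
  General solution: w(x, t) = Σ [A_n cos(2n t) + B_n sin(2n t)] sin(nx)
  From w(x,0) = -sin(x) + sin(3x): A_1=-1, A_3=1. From w_t(x,0) = 0: all B_n = 0.
Hence w(x,t) = -sin(x)cos(2t) + sin(3x)cos(6t).
Transform back: u(x,t) = exp(x)w(x,t).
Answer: u(x, t) = -exp(x)sin(x)cos(2t) + exp(x)sin(3x)cos(6t)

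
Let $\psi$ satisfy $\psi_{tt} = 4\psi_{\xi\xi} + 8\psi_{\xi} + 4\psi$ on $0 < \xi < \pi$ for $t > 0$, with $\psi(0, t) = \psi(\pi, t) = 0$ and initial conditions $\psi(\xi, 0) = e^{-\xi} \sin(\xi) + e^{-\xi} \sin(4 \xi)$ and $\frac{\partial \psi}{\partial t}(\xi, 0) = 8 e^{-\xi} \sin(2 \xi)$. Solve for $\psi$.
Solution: Substitute $\psi = e^{-\xi}u$.
Then $\psi_{\xi} = e^{-\xi}(u_{\xi} - u)$, $\psi_{\xi\xi} = e^{-\xi}(u_{\xi\xi} - 2u_{\xi} + u)$, $\psi_{tt} = e^{-\xi}u_{tt}$; substituting and dividing by $e^{-\xi}$, the lower-order terms cancel: $u_{tt} = 4u_{\xi\xi}$ (standard wave equation).
Data for $u$: $u(\xi,0) = e^{\xi}\psi(\xi,0) = \sin(\xi) + \sin(4 \xi)$; $u_t(\xi,0) = e^{\xi}\psi_t(\xi,0) = 8 \sin(2 \xi)$. The boundary conditions carry over: $u(0,t) = u(\pi,t) = 0$.
Separating variables: $u = \sum [A_n \cos(\omega_n t) + B_n \sin(\omega_n t)] \sin(n\xi)$, $\omega_n = 2n$. From ICs ($B_n$ = velocity coefficient / $\omega_n$): $A_1=1, A_4=1, B_2=2$.
So $u(\xi,t) = 2 \sin(4 t) \sin(2 \xi) + \sin(\xi) \cos(2 t) + \sin(4 \xi) \cos(8 t)$, and $\psi(\xi,t) = e^{-\xi}u(\xi,t)$.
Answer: $\psi(\xi, t) = e^{-\xi} \sin(\xi) \cos(2 t) + 2 e^{-\xi} \sin(2 \xi) \sin(4 t) + e^{-\xi} \sin(4 \xi) \cos(8 t)$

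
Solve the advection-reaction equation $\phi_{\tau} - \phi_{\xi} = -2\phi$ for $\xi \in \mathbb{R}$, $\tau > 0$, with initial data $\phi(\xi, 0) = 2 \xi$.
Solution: Substitute $\phi = e^{-2\tau}u$, i.e. $u = e^{2\tau}\phi$.
By the product rule, $\phi_{\tau} = e^{-2\tau}(u_{\tau} - 2u)$, $\phi_{\xi} = e^{-2\tau}u_{\xi}$.
Substituting into the PDE and dividing by $e^{-2\tau}$: $u_{\tau} - 2u - u_{\xi} = -2u$.
The lower-order terms cancel, leaving the standard advection equation $u_{\tau} - u_{\xi} = 0$.
Initial data for $u$: $u(\xi,0) = \phi(\xi,0) = 2 \xi$.
Solve for $u$:
  By method of characteristics (waves move left with speed 1):
  Along characteristics $\xi + \tau =$ const, $u$ is constant, so $u(\xi,\tau) = f(\xi + \tau)$ with $f = u( \cdot , 0)$.
Hence $u(\xi,\tau) = 2 \xi + 2 \tau$.
Transform back: $\phi(\xi,\tau) = e^{-2\tau}u(\xi,\tau)$.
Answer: $\phi(\xi, \tau) = 2 \tau e^{-2 \tau} + 2 \xi e^{-2 \tau}$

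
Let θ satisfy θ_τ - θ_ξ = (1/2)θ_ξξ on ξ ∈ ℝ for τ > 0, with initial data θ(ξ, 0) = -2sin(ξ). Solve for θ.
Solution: Change to a moving frame: let η = ξ + τ, σ = τ and write θ(ξ,τ) = u(η,σ).
By the chain rule θ_τ = u_σ + u_η, θ_ξ = u_η, θ_ξξ = u_ηη.
Then θ_τ - θ_ξ = u_σ: the advection term cancels and the PDE becomes the heat equation u_σ = (1/2)u_ηη on η ∈ ℝ.
Initial data: u(η,0) = θ(η,0) = -2sin(η).
On η ∈ ℝ each mode satisfies (sin(nη))″ = -n² sin(nη), so exp(-n²σ/2) sin(nη) solves the heat equation; by superposition u(η,σ) = Σ c_n exp(-n²σ/2) sin(nη).
Reading off the coefficients: c_1=-2, so u(η,σ) = -2exp(-σ/2)sin(η).
Substituting back η = ξ + τ, σ = τ: θ(ξ,τ) = u(ξ + τ, τ).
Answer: θ(ξ, τ) = -2exp(-τ/2)sin(ξ + τ)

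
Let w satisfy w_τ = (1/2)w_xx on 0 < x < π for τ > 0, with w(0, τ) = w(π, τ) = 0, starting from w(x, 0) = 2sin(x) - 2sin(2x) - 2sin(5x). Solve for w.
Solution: Separating variables: w = Σ c_n exp(-n²τ/2) sin(nx). From w(x,0) = 2sin(x) - 2sin(2x) - 2sin(5x): c_1=2, c_2=-2, c_5=-2.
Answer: w(x, τ) = -2exp(-2τ)sin(2x) + 2exp(-τ/2)sin(x) - 2exp(-25τ/2)sin(5x)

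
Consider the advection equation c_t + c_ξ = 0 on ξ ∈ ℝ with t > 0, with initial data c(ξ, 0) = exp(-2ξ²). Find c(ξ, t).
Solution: By characteristics (dξ/dt = 1), c(ξ,t) = f(ξ - t) with f = c(·, 0).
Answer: c(ξ, t) = exp(-2(-t + ξ)²)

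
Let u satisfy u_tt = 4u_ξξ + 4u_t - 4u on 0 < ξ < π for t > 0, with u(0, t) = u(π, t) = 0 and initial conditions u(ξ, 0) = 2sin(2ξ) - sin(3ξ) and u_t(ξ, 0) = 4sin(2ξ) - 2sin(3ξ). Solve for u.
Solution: Substitute u = exp(2t)w, i.e. w = exp(-2t)u.
By the product rule, u_t = exp(2t)(w_t + 2w), u_tt = exp(2t)(w_tt + 4w_t + 4w), u_ξξ = exp(2t)w_ξξ.
Substituting into the PDE and dividing by exp(2t): w_tt + 4w_t + 4w = 4w_ξξ + 4(w_t + 2w) - 4w.
The lower-order terms cancel, leaving the standard wave equation w_tt = 4w_ξξ.
Initial data for w: w(ξ,0) = u(ξ,0) = 2sin(2ξ) - sin(3ξ); w_t(ξ,0) = u_t(ξ,0) - 2u(ξ,0) = 0. The boundary conditions carry over: w(0,t) = w(π,t) = 0.
Solve for w:
  Using separation of variables w = X(ξ)T(t):
  Eigenfunctions: sin(nξ), n = 1, 2, 3, ...
  General solution: w(ξ, t) = Σ [A_n cos(2n t) + B_n sin(2n t)] sin(nξ)
  From w(ξ,0) = 2sin(2ξ) - sin(3ξ): A_2=2, A_3=-1. From w_t(ξ,0) = 0: all B_n = 0.
Hence w(ξ,t) = 2sin(2ξ)cos(4t) - sin(3ξ)cos(6t).
Transform back: u(ξ,t) = exp(2t)w(ξ,t).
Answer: u(ξ, t) = 2exp(2t)sin(2ξ)cos(4t) - exp(2t)sin(3ξ)cos(6t)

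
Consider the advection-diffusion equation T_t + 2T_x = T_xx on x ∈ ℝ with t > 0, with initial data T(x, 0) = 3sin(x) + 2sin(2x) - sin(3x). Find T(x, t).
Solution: Moving frame: η = x - 2t, σ = t, T = u(η,σ), so T_t = u_σ - 2u_η and T_xx = u_ηη.
Hence T_t + 2T_x = u_σ and the PDE becomes the heat equation u_σ = u_ηη on η ∈ ℝ.
Initial data: u(η,0) = T(η,0) = 3sin(η) + 2sin(2η) - sin(3η). Each mode sin(nη) decays as exp(-n²σ) on ℝ, so u(η,σ) = Σ c_n exp(-n²σ) sin(nη) with c_1=3, c_2=2, c_3=-1: u(η,σ) = 3exp(-σ)sin(η) + 2exp(-4σ)sin(2η) - exp(-9σ)sin(3η).
Substituting back: T(x,t) = u(x - 2t, t).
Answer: T(x, t) = -3exp(-t)sin(2t - x) - 2exp(-4t)sin(4t - 2x) + exp(-9t)sin(6t - 3x)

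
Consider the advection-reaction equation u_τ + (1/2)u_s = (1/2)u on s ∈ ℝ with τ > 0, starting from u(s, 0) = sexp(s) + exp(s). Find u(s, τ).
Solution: Substitute u = exp(s)w.
Then u_s = exp(s)(w_s + w), u_τ = exp(s)w_τ; substituting and dividing by exp(s), the lower-order terms cancel: w_τ + (1/2)w_s = 0 (standard advection equation).
Data for w: w(s,0) = exp(-s)u(s,0) = s + 1.
By characteristics (ds/dτ = 1/2), w(s,τ) = f(s - (1/2)τ) with f = w(·, 0).
So w(s,τ) = s - (1/2)τ + 1, and u(s,τ) = exp(s)w(s,τ).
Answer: u(s, τ) = sexp(s) - (1/2)τexp(s) + exp(s)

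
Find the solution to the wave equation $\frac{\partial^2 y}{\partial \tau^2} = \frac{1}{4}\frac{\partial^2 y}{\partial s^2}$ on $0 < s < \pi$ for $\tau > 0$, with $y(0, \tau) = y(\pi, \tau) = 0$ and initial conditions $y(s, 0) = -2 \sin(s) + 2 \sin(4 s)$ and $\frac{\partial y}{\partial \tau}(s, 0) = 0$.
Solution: Using separation of variables $y = X(s)T(\tau)$:
Eigenfunctions: $\sin(ns)$, $n = 1, 2, 3, \ldots$
General solution: $y(s, \tau) = \sum [A_n \cos(n \tau/2) + B_n \sin(n \tau/2)] \sin(ns)$
From $y(s,0) = -2 \sin(s) + 2 \sin(4 s)$: $A_1=-2, A_4=2$. From $y_{\tau}(s,0) = 0$: all $B_n = 0$.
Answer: $y(s, \tau) = -2 \sin(s) \cos(\tau/2) + 2 \sin(4 s) \cos(2 \tau)$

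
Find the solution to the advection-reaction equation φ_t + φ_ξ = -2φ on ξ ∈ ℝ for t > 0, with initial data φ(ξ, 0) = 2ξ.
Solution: Substitute φ = exp(-2t)u.
Then φ_t = exp(-2t)(u_t - 2u), φ_ξ = exp(-2t)u_ξ; substituting and dividing by exp(-2t), the lower-order terms cancel: u_t + u_ξ = 0 (standard advection equation).
Data for u: u(ξ,0) = φ(ξ,0) = 2ξ.
By characteristics (dξ/dt = 1), u(ξ,t) = f(ξ - t) with f = u(·, 0).
So u(ξ,t) = -2t + 2ξ, and φ(ξ,t) = exp(-2t)u(ξ,t).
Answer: φ(ξ, t) = -2texp(-2t) + 2ξexp(-2t)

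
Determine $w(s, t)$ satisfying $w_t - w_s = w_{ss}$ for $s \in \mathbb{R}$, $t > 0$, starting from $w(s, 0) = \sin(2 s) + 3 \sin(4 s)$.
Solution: Change to a moving frame: let $\eta = s + t$, $\sigma = t$ and write $w(s,t) = u(\eta,\sigma)$.
By the chain rule $w_t = u_{\sigma} + u_{\eta}$, $w_s = u_{\eta}$, $w_{ss} = u_{\eta\eta}$.
Then $w_t - w_s = u_{\sigma}$: the advection term cancels and the PDE becomes the heat equation $u_{\sigma} = u_{\eta\eta}$ on $\eta \in \mathbb{R}$.
Initial data: $u(\eta,0) = w(\eta,0) = \sin(2 \eta) + 3 \sin(4 \eta)$.
On $\eta \in \mathbb{R}$ each mode satisfies $(\sin(n\eta))'' = -n^2 \sin(n\eta)$, so $e^{-n^2\sigma} \sin(n\eta)$ solves the heat equation; by superposition $u(\eta,\sigma) = \sum c_n e^{-n^2\sigma} \sin(n\eta)$.
Reading off the coefficients: $c_2=1, c_4=3$, so $u(\eta,\sigma) = e^{-4 \sigma} \sin(2 \eta) + 3 e^{-16 \sigma} \sin(4 \eta)$.
Substituting back $\eta = s + t$, $\sigma = t$: $w(s,t) = u(s + t, t)$.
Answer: $w(s, t) = e^{-4 t} \sin(2 s + 2 t) + 3 e^{-16 t} \sin(4 s + 4 t)$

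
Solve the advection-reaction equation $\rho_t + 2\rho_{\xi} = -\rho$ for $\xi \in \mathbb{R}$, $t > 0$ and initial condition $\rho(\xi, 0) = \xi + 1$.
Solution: Substitute $\rho = e^{-t}u$, i.e. $u = e^{t}\rho$.
By the product rule, $\rho_t = e^{-t}(u_t - u)$, $\rho_{\xi} = e^{-t}u_{\xi}$.
Substituting into the PDE and dividing by $e^{-t}$: $u_t - u + 2u_{\xi} = -u$.
The lower-order terms cancel, leaving the standard advection equation $u_t + 2u_{\xi} = 0$.
Initial data for $u$: $u(\xi,0) = \rho(\xi,0) = \xi + 1$.
Solve for $u$:
  By method of characteristics (waves move right with speed 2):
  Along characteristics $\xi - 2t =$ const, $u$ is constant, so $u(\xi,t) = f(\xi - 2t)$ with $f = u( \cdot , 0)$.
Hence $u(\xi,t) = -2 t + \xi + 1$.
Transform back: $\rho(\xi,t) = e^{-t}u(\xi,t)$.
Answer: $\rho(\xi, t) = \xi e^{-t} - 2 t e^{-t} + e^{-t}$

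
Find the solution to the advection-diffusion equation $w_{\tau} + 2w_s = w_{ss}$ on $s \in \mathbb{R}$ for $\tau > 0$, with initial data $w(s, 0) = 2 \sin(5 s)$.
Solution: Change to a moving frame: let $\eta = s - 2\tau$, $\sigma = \tau$ and write $w(s,\tau) = u(\eta,\sigma)$.
By the chain rule $w_{\tau} = u_{\sigma} - 2u_{\eta}$, $w_s = u_{\eta}$, $w_{ss} = u_{\eta\eta}$.
Then $w_{\tau} + 2w_s = u_{\sigma}$: the advection term cancels and the PDE becomes the heat equation $u_{\sigma} = u_{\eta\eta}$ on $\eta \in \mathbb{R}$.
Initial data: $u(\eta,0) = w(\eta,0) = 2 \sin(5 \eta)$.
On $\eta \in \mathbb{R}$ each mode satisfies $(\sin(n\eta))'' = -n^2 \sin(n\eta)$, so $e^{-n^2\sigma} \sin(n\eta)$ solves the heat equation; by superposition $u(\eta,\sigma) = \sum c_n e^{-n^2\sigma} \sin(n\eta)$.
Reading off the coefficients: $c_5=2$, so $u(\eta,\sigma) = 2 e^{-25 \sigma} \sin(5 \eta)$.
Substituting back $\eta = s - 2\tau$, $\sigma = \tau$: $w(s,\tau) = u(s - 2\tau, \tau)$.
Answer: $w(s, \tau) = -2 e^{-25 \tau} \sin(10 \tau - 5 s)$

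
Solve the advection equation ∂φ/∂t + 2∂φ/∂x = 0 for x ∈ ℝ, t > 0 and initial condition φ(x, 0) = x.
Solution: By characteristics (dx/dt = 2), φ(x,t) = f(x - 2t) with f = φ(·, 0).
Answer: φ(x, t) = -2t + x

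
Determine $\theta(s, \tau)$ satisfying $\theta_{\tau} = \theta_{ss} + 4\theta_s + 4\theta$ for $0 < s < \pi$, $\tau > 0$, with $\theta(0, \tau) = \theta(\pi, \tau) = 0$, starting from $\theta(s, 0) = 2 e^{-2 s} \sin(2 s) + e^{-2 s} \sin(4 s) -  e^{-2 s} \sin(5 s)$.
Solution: Substitute $\theta = e^{-2s}u$, i.e. $u = e^{2s}\theta$.
By the product rule, $\theta_s = e^{-2s}(u_s - 2u)$, $\theta_{ss} = e^{-2s}(u_{ss} - 4u_s + 4u)$, $\theta_{\tau} = e^{-2s}u_{\tau}$.
Substituting into the PDE and dividing by $e^{-2s}$: $u_{\tau} = (u_{ss} - 4u_s + 4u) + 4(u_s - 2u) + 4u$.
The lower-order terms cancel, leaving the standard heat equation $u_{\tau} = u_{ss}$.
Initial data for $u$: $u(s,0) = e^{2s}\theta(s,0) = 2 \sin(2 s) + \sin(4 s) - \sin(5 s)$. The boundary conditions carry over: $u(0,\tau) = u(\pi,\tau) = 0$.
Solve for $u$:
  Using separation of variables $u = X(s)G(\tau)$:
  Eigenfunctions: $\sin(ns)$, $n = 1, 2, 3, \ldots$
  General solution: $u(s, \tau) = \sum c_n \sin(ns) e^{-n^2 \tau}$
  Matching $u(s,0) = 2 \sin(2 s) + \sin(4 s) - \sin(5 s)$ term by term: $c_2=2, c_4=1, c_5=-1$.
Hence $u(s,\tau) = 2 e^{-4 \tau} \sin(2 s) + e^{-16 \tau} \sin(4 s) - e^{-25 \tau} \sin(5 s)$.
Transform back: $\theta(s,\tau) = e^{-2s}u(s,\tau)$.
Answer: $\theta(s, \tau) = 2 e^{-4 \tau} e^{-2 s} \sin(2 s) + e^{-16 \tau} e^{-2 s} \sin(4 s) -  e^{-25 \tau} e^{-2 s} \sin(5 s)$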